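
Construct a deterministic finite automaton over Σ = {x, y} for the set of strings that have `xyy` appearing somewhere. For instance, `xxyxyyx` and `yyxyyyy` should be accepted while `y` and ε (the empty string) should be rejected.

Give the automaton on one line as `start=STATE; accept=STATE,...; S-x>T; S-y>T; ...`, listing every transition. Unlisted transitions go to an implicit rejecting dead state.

start=s0; accept=s3; s0-x>s1; s0-y>s0; s1-x>s1; s1-y>s2; s2-x>s1; s2-y>s3; s3-x>s3; s3-y>s3

Track how much of `xyy` has been matched so far: state s0 is no progress, s3 is the absorbing accept state reached once `xyy` has occurred. Intermediate states record partial matches; on a mismatch, fall back to the longest reusable overlap.
A 4-state machine:
        x   y  
>  s0   s1  s0 
   s1   s1  s2 
   s2   s1  s3 
 * s3   s3  s3 
(> = start, * = accepting)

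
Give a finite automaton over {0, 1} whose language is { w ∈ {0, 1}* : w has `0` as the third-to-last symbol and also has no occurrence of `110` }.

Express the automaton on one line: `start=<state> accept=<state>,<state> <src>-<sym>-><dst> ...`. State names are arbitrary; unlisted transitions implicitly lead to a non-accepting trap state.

start=A accept=G,H,I,J A-0->B A-1->C B-0->D B-1->E C-0->B C-1->F D-0->G D-1->H E-0->I E-1->J F-0->F F-1->F G-0->G G-1->H H-0->I H-1->J I-0->D I-1->E J-0->F J-1->F

Build one automaton per condition and run them in lockstep. One (15 states) tracks the last 3 symbols read; the other (4 states) tracks partial matches of the forbidden pattern `110`. Each combined state is a pair, one component from each; accept when both components accept. Equivalent product states are then merged.
       0  1 
>  A   B  C 
   B   D  E 
   C   B  F 
   D   G  H 
   E   I  J 
   F   F  F 
 * G   G  H 
 * H   I  J 
 * I   D  E 
 * J   F  F 
(> = start, * = accepting)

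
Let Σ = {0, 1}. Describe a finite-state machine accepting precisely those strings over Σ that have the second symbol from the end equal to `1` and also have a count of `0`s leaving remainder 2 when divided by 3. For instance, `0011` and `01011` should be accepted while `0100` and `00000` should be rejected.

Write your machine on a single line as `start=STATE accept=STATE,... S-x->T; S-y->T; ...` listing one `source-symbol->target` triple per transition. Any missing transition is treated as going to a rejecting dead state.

Build one automaton per condition and run them in lockstep. One (7 states) tracks the last 2 symbols read; the other (3 states) tracks the count of `0`s modulo 3. Each combined state is a pair, one component from each; accept when both components accept. Equivalent product states are then merged.
With 7 states:
        0   1  
>  S0   S1  S0 
   S1   S2  S3 
   S2   S0  S4 
   S3   S5  S3 
   S4   S0  S6 
 * S5   S0  S4 
 * S6   S0  S6 
(> = start, * = accepting)

start=S0; accept=S5,S6; S0-0->S1; S0-1->S0; S1-0->S2; S1-1->S3; S2-0->S0; S2-1->S4; S3-0->S5; S3-1->S3; S4-0->S0; S4-1->S6; S5-0->S0; S5-1->S4; S6-0->S0; S6-1->S6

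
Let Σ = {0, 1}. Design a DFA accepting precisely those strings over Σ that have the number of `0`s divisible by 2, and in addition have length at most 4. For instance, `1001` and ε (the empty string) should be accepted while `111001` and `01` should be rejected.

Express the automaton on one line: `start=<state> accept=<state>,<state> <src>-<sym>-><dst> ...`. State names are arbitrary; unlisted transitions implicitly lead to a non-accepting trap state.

Build one automaton per condition and run them in lockstep. The first has 2 states tracking the count of `0`s modulo 2; the second has 6 states tracking the input length, saturating at 5. A product state is a pair (one from each), accepting exactly when both do.
An 11-state machine:
          0    1  
>* q0     q1   q2 
   q1     q3   q4 
 * q2     q4   q3 
 * q3     q5   q6 
   q4     q6   q5 
   q5     q7   q8 
 * q6     q8   q7 
 * q7     q9  q10 
   q8    q10   q9 
   q9    q10   q9 
   q10    q9  q10 
(> = start, * = accepting)

start=q0 accept=q0,q2,q3,q6,q7 q0-0->q1 q0-1->q2 q1-0->q3 q1-1->q4 q2-0->q4 q2-1->q3 q3-0->q5 q3-1->q6 q4-0->q6 q4-1->q5 q5-0->q7 q5-1->q8 q6-0->q8 q6-1->q7 q7-0->q9 q7-1->q10 q8-0->q10 q8-1->q9 q9-0->q10 q9-1->q9 q10-0->q9 q10-1->q10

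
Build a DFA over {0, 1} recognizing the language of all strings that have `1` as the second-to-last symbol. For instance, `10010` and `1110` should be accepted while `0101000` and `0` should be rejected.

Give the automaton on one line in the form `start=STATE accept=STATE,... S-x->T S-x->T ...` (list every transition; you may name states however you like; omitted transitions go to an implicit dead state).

start=A accept=F,G A-0->B A-1->C B-0->D B-1->E C-0->F C-1->G D-0->D D-1->E E-0->F E-1->G F-0->D F-1->E G-0->F G-1->G

Because acceptance depends on a position counted from the end, the machine has to buffer the most recent 2 symbols. Make each state the string of the last up-to-2 symbols read; on input `x` shift the window left and append `x`. Accept when the buffered window has length 2 and begins with `1`.
7 states suffice.
       0  1 
>  A   B  C 
   B   D  E 
   C   F  G 
   D   D  E 
   E   F  G 
 * F   D  E 
 * G   F  G 
(> = start, * = accepting)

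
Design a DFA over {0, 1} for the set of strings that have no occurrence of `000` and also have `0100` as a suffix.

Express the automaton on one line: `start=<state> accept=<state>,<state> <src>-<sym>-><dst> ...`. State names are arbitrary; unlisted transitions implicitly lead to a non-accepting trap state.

start=S0 accept=S6 S0-0->S1 S0-1->S0 S1-0->S2 S1-1->S3 S2-0->S4 S2-1->S3 S3-0->S5 S3-1->S0 S4-0->S4 S4-1->S4 S5-0->S6 S5-1->S3 S6-0->S4 S6-1->S3

Build one automaton per condition and run them in lockstep. The first has 4 states tracking partial matches of the forbidden pattern `000`; the second has 5 states tracking how much of the suffix `0100` has currently been matched. A product state is a pair (one from each), accepting exactly when both do. After merging equivalent states the machine shrinks.
With 7 states:
        0   1  
>  S0   S1  S0 
   S1   S2  S3 
   S2   S4  S3 
   S3   S5  S0 
   S4   S4  S4 
   S5   S6  S3 
 * S6   S4  S3 
(> = start, * = accepting)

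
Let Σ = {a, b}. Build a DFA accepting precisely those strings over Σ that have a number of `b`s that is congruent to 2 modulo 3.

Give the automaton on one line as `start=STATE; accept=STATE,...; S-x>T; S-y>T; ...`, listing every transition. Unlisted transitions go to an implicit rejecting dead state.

start=q0; accept=q2; q0-a>q0; q0-b>q1; q1-a>q1; q1-b>q2; q2-a>q2; q2-b>q0

Keep the running count of `b`s modulo 3: each `b` advances along the cycle q0 → q1 → q2 → q0 while other symbols loop. Accept at q2.
        a   b  
>  q0   q0  q1 
   q1   q1  q2 
 * q2   q2  q0 
(> = start, * = accepting)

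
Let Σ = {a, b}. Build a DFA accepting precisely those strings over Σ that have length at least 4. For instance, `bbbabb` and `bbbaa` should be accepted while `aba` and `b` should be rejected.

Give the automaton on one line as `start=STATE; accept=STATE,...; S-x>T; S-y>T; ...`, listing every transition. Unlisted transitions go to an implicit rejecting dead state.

start=q0; accept=q4,q5; q0-a>q1; q0-b>q1; q1-a>q2; q1-b>q2; q2-a>q3; q2-b>q3; q3-a>q4; q3-b>q4; q4-a>q5; q4-b>q5; q5-a>q5; q5-b>q5

We only need to distinguish lengths 0, 1, …, 4, and '>4'. Chain q0 → q1 → q2 → q3 → q4 → q5 on every symbol, with q5 looping. Accepting states: {q4, q5}.
A 6-state machine:
        a   b  
>  q0   q1  q1 
   q1   q2  q2 
   q2   q3  q3 
   q3   q4  q4 
 * q4   q5  q5 
 * q5   q5  q5 
(> = start, * = accepting)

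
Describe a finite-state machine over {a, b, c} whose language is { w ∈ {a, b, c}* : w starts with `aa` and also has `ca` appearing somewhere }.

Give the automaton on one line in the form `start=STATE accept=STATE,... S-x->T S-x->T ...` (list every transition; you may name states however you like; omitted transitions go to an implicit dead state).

start=S0 accept=S7 S0-a->S1 S0-b->S2 S0-c->S3 S1-a->S4 S1-b->S2 S1-c->S3 S2-a->S2 S2-b->S2 S2-c->S3 S3-a->S5 S3-b->S2 S3-c->S3 S4-a->S4 S4-b->S4 S4-c->S6 S5-a->S5 S5-b->S5 S5-c->S5 S6-a->S7 S6-b->S4 S6-c->S6 S7-a->S7 S7-b->S7 S7-c->S7

Run two small machines in parallel and take their product. The first has 4 states tracking whether the input so far still matches the prefix `aa`; the second has 3 states tracking whether and how much of `ca` has been seen. A product state is a pair (one from each), accepting exactly when both do.
An 8-state machine:
        a   b   c  
>  S0   S1  S2  S3 
   S1   S4  S2  S3 
   S2   S2  S2  S3 
   S3   S5  S2  S3 
   S4   S4  S4  S6 
   S5   S5  S5  S5 
   S6   S7  S4  S6 
 * S7   S7  S7  S7 
(> = start, * = accepting)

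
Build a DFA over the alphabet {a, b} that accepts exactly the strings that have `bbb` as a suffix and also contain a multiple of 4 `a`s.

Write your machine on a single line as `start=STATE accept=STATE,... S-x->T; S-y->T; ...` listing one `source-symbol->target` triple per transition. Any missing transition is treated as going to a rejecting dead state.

start=S0; accept=S6; S0-a->S1; S0-b->S2; S1-a->S3; S1-b->S1; S2-a->S1; S2-b->S4; S3-a->S5; S3-b->S3; S4-a->S1; S4-b->S6; S5-a->S0; S5-b->S5; S6-a->S1; S6-b->S6

Run two small machines in parallel and take their product. One (4 states) tracks how much of the suffix `bbb` has currently been matched; the other (4 states) tracks the count of `a`s modulo 4. Each combined state is a pair, one component from each; accept when both components accept. After merging equivalent states the machine shrinks.
A 7-state machine:
        a   b  
>  S0   S1  S2 
   S1   S3  S1 
   S2   S1  S4 
   S3   S5  S3 
   S4   S1  S6 
   S5   S0  S5 
 * S6   S1  S6 
(> = start, * = accepting)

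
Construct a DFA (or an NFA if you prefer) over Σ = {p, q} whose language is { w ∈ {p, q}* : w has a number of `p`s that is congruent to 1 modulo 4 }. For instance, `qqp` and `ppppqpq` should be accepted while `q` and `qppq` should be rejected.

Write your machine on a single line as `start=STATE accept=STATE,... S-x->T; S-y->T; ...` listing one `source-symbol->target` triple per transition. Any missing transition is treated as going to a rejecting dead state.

start=A; accept=B; A-p->B; A-q->A; B-p->C; B-q->B; C-p->D; C-q->C; D-p->A; D-q->D

Keep the running count of `p`s modulo 4: each `p` advances along the cycle A → B → C → D → A while other symbols loop. Accept at B.
4 states suffice.
       p  q 
>  A   B  A 
 * B   C  B 
   C   D  C 
   D   A  D 
(> = start, * = accepting)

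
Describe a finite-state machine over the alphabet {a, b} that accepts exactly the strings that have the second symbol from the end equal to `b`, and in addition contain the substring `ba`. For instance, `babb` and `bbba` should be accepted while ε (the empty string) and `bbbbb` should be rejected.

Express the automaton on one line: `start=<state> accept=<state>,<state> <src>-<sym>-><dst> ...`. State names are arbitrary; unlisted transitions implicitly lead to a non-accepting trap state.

Run two small machines in parallel and take their product. One (7 states) tracks the last 2 symbols read; the other (3 states) tracks whether and how much of `ba` has been seen. Each combined state is a pair, one component from each; accept when both components accept.
        a   b  
>  q0   q1  q2 
   q1   q3  q4 
   q2   q5  q6 
   q3   q3  q4 
   q4   q5  q6 
 * q5   q7  q8 
   q6   q5  q6 
   q7   q7  q8 
   q8   q5  q9 
 * q9   q5  q9 
(> = start, * = accepting)

start=q0 accept=q5,q9 q0-a->q1 q0-b->q2 q1-a->q3 q1-b->q4 q2-a->q5 q2-b->q6 q3-a->q3 q3-b->q4 q4-a->q5 q4-b->q6 q5-a->q7 q5-b->q8 q6-a->q5 q6-b->q6 q7-a->q7 q7-b->q8 q8-a->q5 q8-b->q9 q9-a->q5 q9-b->q9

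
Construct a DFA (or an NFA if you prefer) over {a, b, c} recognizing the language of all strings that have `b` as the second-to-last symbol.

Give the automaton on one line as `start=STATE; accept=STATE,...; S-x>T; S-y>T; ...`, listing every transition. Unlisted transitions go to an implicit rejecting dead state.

Because acceptance depends on a position counted from the end, the machine has to buffer the most recent 2 symbols. Make each state the string of the last up-to-2 symbols read; on input `x` shift the window left and append `x`. Accept when the buffered window has length 2 and begins with `b`.
13 states suffice.
          a    b    c  
>  S0     S1   S2   S3 
   S1     S4   S5   S6 
   S2     S7   S8   S9 
   S3    S10  S11  S12 
   S4     S4   S5   S6 
   S5     S7   S8   S9 
   S6    S10  S11  S12 
 * S7     S4   S5   S6 
 * S8     S7   S8   S9 
 * S9    S10  S11  S12 
   S10    S4   S5   S6 
   S11    S7   S8   S9 
   S12   S10  S11  S12 
(> = start, * = accepting)

start=S0; accept=S7,S8,S9; S0-a>S1; S0-b>S2; S0-c>S3; S1-a>S4; S1-b>S5; S1-c>S6; S2-a>S7; S2-b>S8; S2-c>S9; S3-a>S10; S3-b>S11; S3-c>S12; S4-a>S4; S4-b>S5; S4-c>S6; S5-a>S7; S5-b>S8; S5-c>S9; S6-a>S10; S6-b>S11; S6-c>S12; S7-a>S4; S7-b>S5; S7-c>S6; S8-a>S7; S8-b>S8; S8-c>S9; S9-a>S10; S9-b>S11; S9-c>S12; S10-a>S4; S10-b>S5; S10-c>S6; S11-a>S7; S11-b>S8; S11-c>S9; S12-a>S10; S12-b>S11; S12-c>S12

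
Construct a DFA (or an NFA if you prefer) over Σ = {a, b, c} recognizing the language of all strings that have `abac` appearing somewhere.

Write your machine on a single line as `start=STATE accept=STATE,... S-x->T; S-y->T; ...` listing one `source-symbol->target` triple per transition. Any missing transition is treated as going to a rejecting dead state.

Track how much of `abac` has been matched so far: state q0 is no progress, q4 is the absorbing accept state reached once `abac` has occurred. Intermediate states record partial matches; on a mismatch, fall back to the longest reusable overlap.
A 5-state machine:
        a   b   c  
>  q0   q1  q0  q0 
   q1   q1  q2  q0 
   q2   q3  q0  q0 
   q3   q1  q2  q4 
 * q4   q4  q4  q4 
(> = start, * = accepting)

start=q0; accept=q4; q0-a->q1; q0-b->q0; q0-c->q0; q1-a->q1; q1-b->q2; q1-c->q0; q2-a->q3; q2-b->q0; q2-c->q0; q3-a->q1; q3-b->q2; q3-c->q4; q4-a->q4; q4-b->q4; q4-c->q4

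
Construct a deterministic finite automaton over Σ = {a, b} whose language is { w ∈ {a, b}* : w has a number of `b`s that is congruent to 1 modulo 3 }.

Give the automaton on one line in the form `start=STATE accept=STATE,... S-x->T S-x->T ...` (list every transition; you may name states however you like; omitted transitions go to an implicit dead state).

start=S0 accept=S1 S0-a->S0 S0-b->S1 S1-a->S1 S1-b->S2 S2-a->S2 S2-b->S0

The only thing that matters is how many `b`s have appeared, reduced mod 3. Use one state per residue: S0 for 0, …, S2 for 2. Reading `b` moves to the next residue; anything else stays put. S1 is accepting.
3 states suffice.
        a   b  
>  S0   S0  S1 
 * S1   S1  S2 
   S2   S2  S0 
(> = start, * = accepting)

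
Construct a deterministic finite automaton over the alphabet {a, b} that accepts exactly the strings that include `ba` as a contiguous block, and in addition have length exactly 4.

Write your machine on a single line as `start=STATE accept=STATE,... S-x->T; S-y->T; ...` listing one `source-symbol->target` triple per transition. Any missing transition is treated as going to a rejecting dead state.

start=q0; accept=q9; q0-a->q1; q0-b->q2; q1-a->q3; q1-b->q4; q2-a->q5; q2-b->q4; q3-a->q6; q3-b->q7; q4-a->q8; q4-b->q7; q5-a->q8; q5-b->q8; q6-a->q6; q6-b->q6; q7-a->q9; q7-b->q6; q8-a->q9; q8-b->q9; q9-a->q6; q9-b->q6

Build one automaton per condition and run them in lockstep. One (3 states) tracks whether and how much of `ba` has been seen; the other (6 states) tracks the input length, saturating at 5. Each combined state is a pair, one component from each; accept when both components accept. Minimizing collapses redundant product states.
        a   b  
>  q0   q1  q2 
   q1   q3  q4 
   q2   q5  q4 
   q3   q6  q7 
   q4   q8  q7 
   q5   q8  q8 
   q6   q6  q6 
   q7   q9  q6 
   q8   q9  q9 
 * q9   q6  q6 
(> = start, * = accepting)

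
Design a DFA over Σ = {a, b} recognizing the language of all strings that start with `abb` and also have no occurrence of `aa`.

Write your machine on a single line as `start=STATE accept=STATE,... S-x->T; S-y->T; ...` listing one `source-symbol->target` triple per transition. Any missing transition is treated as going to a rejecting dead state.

Run two small machines in parallel and take their product. One (5 states) tracks whether the input so far still matches the prefix `abb`; the other (3 states) tracks partial matches of the forbidden pattern `aa`. Each combined state is a pair, one component from each; accept when both components accept.
A 9-state machine:
        a   b  
>  q0   q1  q2 
   q1   q3  q4 
   q2   q5  q2 
   q3   q3  q3 
   q4   q5  q6 
   q5   q3  q2 
 * q6   q7  q6 
 * q7   q8  q6 
   q8   q8  q8 
(> = start, * = accepting)

start=q0; accept=q6,q7; q0-a->q1; q0-b->q2; q1-a->q3; q1-b->q4; q2-a->q5; q2-b->q2; q3-a->q3; q3-b->q3; q4-a->q5; q4-b->q6; q5-a->q3; q5-b->q2; q6-a->q7; q6-b->q6; q7-a->q8; q7-b->q6; q8-a->q8; q8-b->q8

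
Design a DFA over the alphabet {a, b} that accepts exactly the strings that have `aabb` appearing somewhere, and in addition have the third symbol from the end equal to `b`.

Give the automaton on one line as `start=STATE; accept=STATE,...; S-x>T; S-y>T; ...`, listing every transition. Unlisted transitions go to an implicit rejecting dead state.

Build one automaton per condition and run them in lockstep. The first has 5 states tracking whether and how much of `aabb` has been seen; the second has 15 states tracking the last 3 symbols read. A product state is a pair (one from each), accepting exactly when both do.
With 23 states:
          a    b  
>  q0     q1   q2 
   q1     q3   q4 
   q2     q5   q6 
   q3     q7   q8 
   q4     q9  q10 
   q5    q11  q12 
   q6    q13  q14 
   q7     q7   q8 
   q8     q9  q15 
   q9    q11  q12 
   q10   q13  q14 
   q11    q7   q8 
   q12    q9  q10 
   q13   q11  q12 
   q14   q13  q14 
   q15   q16  q17 
 * q16   q18  q19 
 * q17   q16  q17 
 * q18   q20  q21 
 * q19   q22  q15 
   q20   q20  q21 
   q21   q22  q15 
   q22   q18  q19 
(> = start, * = accepting)

start=q0; accept=q16,q17,q18,q19; q0-a>q1; q0-b>q2; q1-a>q3; q1-b>q4; q2-a>q5; q2-b>q6; q3-a>q7; q3-b>q8; q4-a>q9; q4-b>q10; q5-a>q11; q5-b>q12; q6-a>q13; q6-b>q14; q7-a>q7; q7-b>q8; q8-a>q9; q8-b>q15; q9-a>q11; q9-b>q12; q10-a>q13; q10-b>q14; q11-a>q7; q11-b>q8; q12-a>q9; q12-b>q10; q13-a>q11; q13-b>q12; q14-a>q13; q14-b>q14; q15-a>q16; q15-b>q17; q16-a>q18; q16-b>q19; q17-a>q16; q17-b>q17; q18-a>q20; q18-b>q21; q19-a>q22; q19-b>q15; q20-a>q20; q20-b>q21; q21-a>q22; q21-b>q15; q22-a>q18; q22-b>q19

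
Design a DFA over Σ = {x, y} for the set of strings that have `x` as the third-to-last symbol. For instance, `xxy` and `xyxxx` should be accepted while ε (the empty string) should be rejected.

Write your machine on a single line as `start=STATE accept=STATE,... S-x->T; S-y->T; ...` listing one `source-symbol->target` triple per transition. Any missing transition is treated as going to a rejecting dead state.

start=A; accept=H,I,J,K; A-x->B; A-y->C; B-x->D; B-y->E; C-x->F; C-y->G; D-x->H; D-y->I; E-x->J; E-y->K; F-x->L; F-y->M; G-x->N; G-y->O; H-x->H; H-y->I; I-x->J; I-y->K; J-x->L; J-y->M; K-x->N; K-y->O; L-x->H; L-y->I; M-x->J; M-y->K; N-x->L; N-y->M; O-x->N; O-y->O

A DFA must remember the last 3 symbols (since which symbol is third-to-last isn't known until the input ends). Use one state per possible window of the last ≤3 symbols; accept from those whose window starts with `x`.
With 15 states:
       x  y 
>  A   B  C 
   B   D  E 
   C   F  G 
   D   H  I 
   E   J  K 
   F   L  M 
   G   N  O 
 * H   H  I 
 * I   J  K 
 * J   L  M 
 * K   N  O 
   L   H  I 
   M   J  K 
   N   L  M 
   O   N  O 
(> = start, * = accepting)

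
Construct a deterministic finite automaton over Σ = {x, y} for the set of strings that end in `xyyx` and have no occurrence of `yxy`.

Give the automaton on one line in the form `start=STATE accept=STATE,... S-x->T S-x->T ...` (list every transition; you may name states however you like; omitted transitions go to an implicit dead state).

start=q0 accept=q7 q0-x->q1 q0-y->q2 q1-x->q1 q1-y->q3 q2-x->q4 q2-y->q2 q3-x->q4 q3-y->q5 q4-x->q1 q4-y->q6 q5-x->q7 q5-y->q2 q6-x->q8 q6-y->q9 q7-x->q1 q7-y->q6 q8-x->q8 q8-y->q6 q9-x->q10 q9-y->q11 q10-x->q8 q10-y->q6 q11-x->q8 q11-y->q11

Handle the two conditions separately and then intersect. One (5 states) tracks how much of the suffix `xyyx` has currently been matched; the other (4 states) tracks partial matches of the forbidden pattern `yxy`. Each combined state is a pair, one component from each; accept when both components accept.
12 states suffice.
          x    y  
>  q0     q1   q2 
   q1     q1   q3 
   q2     q4   q2 
   q3     q4   q5 
   q4     q1   q6 
   q5     q7   q2 
   q6     q8   q9 
 * q7     q1   q6 
   q8     q8   q6 
   q9    q10  q11 
   q10    q8   q6 
   q11    q8  q11 
(> = start, * = accepting)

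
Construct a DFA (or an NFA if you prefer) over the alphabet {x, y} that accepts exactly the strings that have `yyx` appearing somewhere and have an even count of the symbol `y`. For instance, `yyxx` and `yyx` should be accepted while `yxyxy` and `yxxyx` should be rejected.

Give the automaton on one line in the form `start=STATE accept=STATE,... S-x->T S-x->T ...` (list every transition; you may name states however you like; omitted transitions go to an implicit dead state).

start=s0 accept=s5 s0-x->s0 s0-y->s1 s1-x->s2 s1-y->s3 s2-x->s2 s2-y->s4 s3-x->s5 s3-y->s6 s4-x->s0 s4-y->s6 s5-x->s5 s5-y->s7 s6-x->s7 s6-y->s3 s7-x->s7 s7-y->s5

Handle the two conditions separately and then intersect. The first has 4 states tracking whether and how much of `yyx` has been seen; the second has 2 states tracking the count of `y`s modulo 2. A product state is a pair (one from each), accepting exactly when both do.
        x   y  
>  s0   s0  s1 
   s1   s2  s3 
   s2   s2  s4 
   s3   s5  s6 
   s4   s0  s6 
 * s5   s5  s7 
   s6   s7  s3 
   s7   s7  s5 
(> = start, * = accepting)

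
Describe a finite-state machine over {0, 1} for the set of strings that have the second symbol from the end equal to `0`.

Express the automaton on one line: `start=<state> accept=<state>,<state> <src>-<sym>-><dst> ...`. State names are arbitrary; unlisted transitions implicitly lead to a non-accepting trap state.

start=s0 accept=s3,s4 s0-0->s1 s0-1->s2 s1-0->s3 s1-1->s4 s2-0->s5 s2-1->s6 s3-0->s3 s3-1->s4 s4-0->s5 s4-1->s6 s5-0->s3 s5-1->s4 s6-0->s5 s6-1->s6

A DFA must remember the last 2 symbols (since which symbol is second-to-last isn't known until the input ends). Use one state per possible window of the last ≤2 symbols; accept from those whose window starts with `0`.
A 7-state machine:
        0   1  
>  s0   s1  s2 
   s1   s3  s4 
   s2   s5  s6 
 * s3   s3  s4 
 * s4   s5  s6 
   s5   s3  s4 
   s6   s5  s6 
(> = start, * = accepting)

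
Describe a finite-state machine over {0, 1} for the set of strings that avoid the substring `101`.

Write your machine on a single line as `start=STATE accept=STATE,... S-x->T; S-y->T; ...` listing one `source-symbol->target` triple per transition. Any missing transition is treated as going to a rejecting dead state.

start=q0; accept=q0,q1,q2; q0-0->q0; q0-1->q1; q1-0->q2; q1-1->q1; q2-0->q0; q2-1->q3; q3-0->q3; q3-1->q3

This is the complement of 'contains `101`'. Use the same substring-matching states — q0 through q3 holding how much of `101` has just been matched — but flip the accepting set: everything except the trap q3 accepts.
        0   1  
>* q0   q0  q1 
 * q1   q2  q1 
 * q2   q0  q3 
   q3   q3  q3 
(> = start, * = accepting)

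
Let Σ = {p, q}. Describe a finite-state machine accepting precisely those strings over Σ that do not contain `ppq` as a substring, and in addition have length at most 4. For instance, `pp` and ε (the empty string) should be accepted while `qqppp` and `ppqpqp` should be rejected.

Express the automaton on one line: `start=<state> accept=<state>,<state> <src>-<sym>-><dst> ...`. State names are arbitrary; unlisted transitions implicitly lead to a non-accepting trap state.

start=A accept=A,B,C,D,E,F,G,I,J A-p->B A-q->C B-p->D B-q->E C-p->F C-q->E D-p->G D-q->H E-p->I E-q->I F-p->G F-q->I G-p->J G-q->H H-p->H H-q->H I-p->J I-q->J J-p->H J-q->H

Handle the two conditions separately and then intersect. The first has 4 states tracking partial matches of the forbidden pattern `ppq`; the second has 6 states tracking the input length, saturating at 5. A product state is a pair (one from each), accepting exactly when both do. After merging equivalent states the machine shrinks.
A 10-state machine:
       p  q 
>* A   B  C 
 * B   D  E 
 * C   F  E 
 * D   G  H 
 * E   I  I 
 * F   G  I 
 * G   J  H 
   H   H  H 
 * I   J  J 
 * J   H  H 
(> = start, * = accepting)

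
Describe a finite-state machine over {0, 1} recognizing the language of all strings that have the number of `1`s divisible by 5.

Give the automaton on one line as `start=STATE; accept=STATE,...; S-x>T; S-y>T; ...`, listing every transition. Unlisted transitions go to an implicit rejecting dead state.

start=S0; accept=S0; S0-0>S0; S0-1>S1; S1-0>S1; S1-1>S2; S2-0>S2; S2-1>S3; S3-0>S3; S3-1>S4; S4-0>S4; S4-1>S0

Keep the running count of `1`s modulo 5: each `1` advances along the cycle S0 → S1 → S2 → S3 → S4 → S0 while other symbols loop. Accept at S0.
A 5-state machine:
        0   1  
>* S0   S0  S1 
   S1   S1  S2 
   S2   S2  S3 
   S3   S3  S4 
   S4   S4  S0 
(> = start, * = accepting)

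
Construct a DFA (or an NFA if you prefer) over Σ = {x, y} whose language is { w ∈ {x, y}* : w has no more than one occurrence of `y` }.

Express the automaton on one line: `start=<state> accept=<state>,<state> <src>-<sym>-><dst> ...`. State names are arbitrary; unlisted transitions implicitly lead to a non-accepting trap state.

Count `y`s, saturating at 2: state q0 means no `y` yet, q1 means one `y` seen, q2 means more than one. Each `y` increments (capped at q2); other symbols loop. Accept from {q0, q1}.
With 3 states:
        x   y  
>* q0   q0  q1 
 * q1   q1  q2 
   q2   q2  q2 
(> = start, * = accepting)

start=q0 accept=q0,q1 q0-x->q0 q0-y->q1 q1-x->q1 q1-y->q2 q2-x->q2 q2-y->q2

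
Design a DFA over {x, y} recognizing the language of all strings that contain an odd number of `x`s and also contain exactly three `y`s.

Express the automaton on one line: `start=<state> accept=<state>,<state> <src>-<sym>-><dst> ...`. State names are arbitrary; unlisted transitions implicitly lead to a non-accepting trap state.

start=q0 accept=q7 q0-x->q1 q0-y->q2 q1-x->q0 q1-y->q3 q2-x->q3 q2-y->q4 q3-x->q2 q3-y->q5 q4-x->q5 q4-y->q6 q5-x->q4 q5-y->q7 q6-x->q7 q6-y->q8 q7-x->q6 q7-y->q8 q8-x->q8 q8-y->q8

Handle the two conditions separately and then intersect. One (2 states) tracks the count of `x`s modulo 2; the other (5 states) tracks the count of `y`s, saturating at 4. Each combined state is a pair, one component from each; accept when both components accept. Equivalent product states are then merged.
A 9-state machine:
        x   y  
>  q0   q1  q2 
   q1   q0  q3 
   q2   q3  q4 
   q3   q2  q5 
   q4   q5  q6 
   q5   q4  q7 
   q6   q7  q8 
 * q7   q6  q8 
   q8   q8  q8 
(> = start, * = accepting)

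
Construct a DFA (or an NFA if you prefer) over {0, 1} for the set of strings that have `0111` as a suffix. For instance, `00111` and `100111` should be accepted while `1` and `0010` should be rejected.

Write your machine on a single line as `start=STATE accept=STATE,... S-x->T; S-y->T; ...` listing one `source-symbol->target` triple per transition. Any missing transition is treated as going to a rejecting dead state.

start=q0; accept=q4; q0-0->q1; q0-1->q0; q1-0->q1; q1-1->q2; q2-0->q1; q2-1->q3; q3-0->q1; q3-1->q4; q4-0->q1; q4-1->q0

Let each state record the length of the longest suffix of the input read so far that is also a prefix of `0111`. q1 means the last symbol is `0`; q2 means the last 2 symbols are `01`; q3 means the last 3 symbols are `011`; q4 means the last 4 symbols are `0111`. Accept only at q4, where the string currently ends in `0111`.
5 states suffice.
        0   1  
>  q0   q1  q0 
   q1   q1  q2 
   q2   q1  q3 
   q3   q1  q4 
 * q4   q1  q0 
(> = start, * = accepting)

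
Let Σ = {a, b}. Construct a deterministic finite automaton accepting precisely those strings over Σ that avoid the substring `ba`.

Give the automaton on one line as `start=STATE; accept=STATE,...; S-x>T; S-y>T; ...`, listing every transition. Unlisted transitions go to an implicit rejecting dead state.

start=S0; accept=S0,S1; S0-a>S0; S0-b>S1; S1-a>S2; S1-b>S1; S2-a>S2; S2-b>S2

Track partial matches of the forbidden pattern `ba`. State S2 is a dead state reached once `ba` has occurred; every other state accepts. S0 means no part of `ba` is currently matched.
        a   b  
>* S0   S0  S1 
 * S1   S2  S1 
   S2   S2  S2 
(> = start, * = accepting)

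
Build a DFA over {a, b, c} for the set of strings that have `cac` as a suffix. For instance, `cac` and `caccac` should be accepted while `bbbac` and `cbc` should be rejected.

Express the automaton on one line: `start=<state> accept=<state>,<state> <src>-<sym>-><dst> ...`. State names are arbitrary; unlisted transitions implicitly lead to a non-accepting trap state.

start=S0 accept=S3 S0-a->S0 S0-b->S0 S0-c->S1 S1-a->S2 S1-b->S0 S1-c->S1 S2-a->S0 S2-b->S0 S2-c->S3 S3-a->S2 S3-b->S0 S3-c->S1

Remember how much of `cac` the current input suffix matches. State S0 means no match yet; S1 means the last symbol is `c`; S2 means the last 2 symbols are `ca`; S3 means the last 3 symbols are `cac`. Only S3 accepts. On a mismatch, fall back to the longest proper suffix that is still a prefix of `cac`.
        a   b   c  
>  S0   S0  S0  S1 
   S1   S2  S0  S1 
   S2   S0  S0  S3 
 * S3   S2  S0  S1 
(> = start, * = accepting)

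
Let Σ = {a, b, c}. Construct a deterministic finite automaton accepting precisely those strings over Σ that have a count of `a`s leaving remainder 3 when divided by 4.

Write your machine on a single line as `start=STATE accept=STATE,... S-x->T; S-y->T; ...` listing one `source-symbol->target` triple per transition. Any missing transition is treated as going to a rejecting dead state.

Keep the running count of `a`s modulo 4: each `a` advances along the cycle q0 → q1 → q2 → q3 → q0 while other symbols loop. Accept at q3.
With 4 states:
        a   b   c  
>  q0   q1  q0  q0 
   q1   q2  q1  q1 
   q2   q3  q2  q2 
 * q3   q0  q3  q3 
(> = start, * = accepting)

start=q0; accept=q3; q0-a->q1; q0-b->q0; q0-c->q0; q1-a->q2; q1-b->q1; q1-c->q1; q2-a->q3; q2-b->q2; q2-c->q2; q3-a->q0; q3-b->q3; q3-c->q3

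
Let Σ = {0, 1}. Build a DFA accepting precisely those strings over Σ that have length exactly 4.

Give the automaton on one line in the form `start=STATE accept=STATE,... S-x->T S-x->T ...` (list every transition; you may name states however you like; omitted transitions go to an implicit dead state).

We only need to distinguish lengths 0, 1, …, 4, and '>4'. Chain A → B → C → D → E → F on every symbol, with F looping. Accepting states: {E}.
6 states suffice.
       0  1 
>  A   B  B 
   B   C  C 
   C   D  D 
   D   E  E 
 * E   F  F 
   F   F  F 
(> = start, * = accepting)

start=A accept=E A-0->B A-1->B B-0->C B-1->C C-0->D C-1->D D-0->E D-1->E E-0->F E-1->F F-0->F F-1->F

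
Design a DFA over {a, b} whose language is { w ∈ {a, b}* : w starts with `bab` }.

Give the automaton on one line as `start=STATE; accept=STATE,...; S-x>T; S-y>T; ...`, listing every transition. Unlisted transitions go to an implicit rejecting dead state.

start=s0; accept=s3; s0-a>s4; s0-b>s1; s1-a>s2; s1-b>s4; s2-a>s4; s2-b>s3; s3-a>s3; s3-b>s3; s4-a>s4; s4-b>s4

Walk along `bab` while the input agrees: from s0 take `b` to s1, and so on. Any deviation drops to the rejecting sink s4. Once s3 is reached the prefix is confirmed and every continuation is accepted.
5 states suffice.
        a   b  
>  s0   s4  s1 
   s1   s2  s4 
   s2   s4  s3 
 * s3   s3  s3 
   s4   s4  s4 
(> = start, * = accepting)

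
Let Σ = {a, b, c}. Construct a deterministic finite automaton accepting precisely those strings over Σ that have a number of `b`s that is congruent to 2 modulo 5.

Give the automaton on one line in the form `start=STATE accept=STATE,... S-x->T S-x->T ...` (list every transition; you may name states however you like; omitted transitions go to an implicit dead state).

start=q0 accept=q2 q0-a->q0 q0-b->q1 q0-c->q0 q1-a->q1 q1-b->q2 q1-c->q1 q2-a->q2 q2-b->q3 q2-c->q2 q3-a->q3 q3-b->q4 q3-c->q3 q4-a->q4 q4-b->q0 q4-c->q4

The only thing that matters is how many `b`s have appeared, reduced mod 5. Use one state per residue: q0 for 0, …, q4 for 4. Reading `b` moves to the next residue; anything else stays put. q2 is accepting.
With 5 states:
        a   b   c  
>  q0   q0  q1  q0 
   q1   q1  q2  q1 
 * q2   q2  q3  q2 
   q3   q3  q4  q3 
   q4   q4  q0  q4 
(> = start, * = accepting)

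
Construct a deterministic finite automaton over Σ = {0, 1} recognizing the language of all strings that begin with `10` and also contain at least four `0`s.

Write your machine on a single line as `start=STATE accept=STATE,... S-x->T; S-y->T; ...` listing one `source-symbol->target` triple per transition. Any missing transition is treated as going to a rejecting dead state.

start=q0; accept=q6; q0-0->q1; q0-1->q2; q1-0->q1; q1-1->q1; q2-0->q3; q2-1->q1; q3-0->q4; q3-1->q3; q4-0->q5; q4-1->q4; q5-0->q6; q5-1->q5; q6-0->q6; q6-1->q6

Run two small machines in parallel and take their product. One (4 states) tracks whether the input so far still matches the prefix `10`; the other (6 states) tracks the count of `0`s, saturating at 5. Each combined state is a pair, one component from each; accept when both components accept. Equivalent product states are then merged.
        0   1  
>  q0   q1  q2 
   q1   q1  q1 
   q2   q3  q1 
   q3   q4  q3 
   q4   q5  q4 
   q5   q6  q5 
 * q6   q6  q6 
(> = start, * = accepting)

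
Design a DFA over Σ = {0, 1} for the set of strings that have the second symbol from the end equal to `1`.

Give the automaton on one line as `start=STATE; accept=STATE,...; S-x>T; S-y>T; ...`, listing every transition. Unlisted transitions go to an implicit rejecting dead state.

start=A; accept=F,G; A-0>B; A-1>C; B-0>D; B-1>E; C-0>F; C-1>G; D-0>D; D-1>E; E-0>F; E-1>G; F-0>D; F-1>E; G-0>F; G-1>G

Because acceptance depends on a position counted from the end, the machine has to buffer the most recent 2 symbols. Make each state the string of the last up-to-2 symbols read; on input `x` shift the window left and append `x`. Accept when the buffered window has length 2 and begins with `1`.
       0  1 
>  A   B  C 
   B   D  E 
   C   F  G 
   D   D  E 
   E   F  G 
 * F   D  E 
 * G   F  G 
(> = start, * = accepting)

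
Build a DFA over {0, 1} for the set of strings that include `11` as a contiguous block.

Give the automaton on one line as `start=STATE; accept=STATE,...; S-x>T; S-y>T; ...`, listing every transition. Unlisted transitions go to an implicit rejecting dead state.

States A..B record the length of the longest prefix of `11` that matches the current input suffix. Reaching C means `11` has been seen, and we stay there forever. Accept from C.
A 3-state machine:
       0  1 
>  A   A  B 
   B   A  C 
 * C   C  C 
(> = start, * = accepting)

start=A; accept=C; A-0>A; A-1>B; B-0>A; B-1>C; C-0>C; C-1>C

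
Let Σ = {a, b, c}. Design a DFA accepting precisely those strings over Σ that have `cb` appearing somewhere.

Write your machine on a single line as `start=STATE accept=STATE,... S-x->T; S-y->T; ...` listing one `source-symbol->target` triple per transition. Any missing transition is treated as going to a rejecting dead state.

States q0..q1 record the length of the longest prefix of `cb` that matches the current input suffix. Reaching q2 means `cb` has been seen, and we stay there forever. Accept from q2.
3 states suffice.
        a   b   c  
>  q0   q0  q0  q1 
   q1   q0  q2  q1 
 * q2   q2  q2  q2 
(> = start, * = accepting)

start=q0; accept=q2; q0-a->q0; q0-b->q0; q0-c->q1; q1-a->q0; q1-b->q2; q1-c->q1; q2-a->q2; q2-b->q2; q2-c->q2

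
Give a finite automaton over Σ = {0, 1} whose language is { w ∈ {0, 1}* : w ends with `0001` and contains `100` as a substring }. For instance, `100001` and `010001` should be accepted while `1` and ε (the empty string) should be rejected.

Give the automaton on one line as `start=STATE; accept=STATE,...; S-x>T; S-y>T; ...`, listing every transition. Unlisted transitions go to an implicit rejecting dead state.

start=S0; accept=S5; S0-0>S0; S0-1>S1; S1-0>S2; S1-1>S1; S2-0>S3; S2-1>S1; S3-0>S4; S3-1>S1; S4-0>S4; S4-1>S5; S5-0>S2; S5-1>S1

Run two small machines in parallel and take their product. The first has 5 states tracking how much of the suffix `0001` has currently been matched; the second has 4 states tracking whether and how much of `100` has been seen. A product state is a pair (one from each), accepting exactly when both do. Minimizing collapses redundant product states.
A 6-state machine:
        0   1  
>  S0   S0  S1 
   S1   S2  S1 
   S2   S3  S1 
   S3   S4  S1 
   S4   S4  S5 
 * S5   S2  S1 
(> = start, * = accepting)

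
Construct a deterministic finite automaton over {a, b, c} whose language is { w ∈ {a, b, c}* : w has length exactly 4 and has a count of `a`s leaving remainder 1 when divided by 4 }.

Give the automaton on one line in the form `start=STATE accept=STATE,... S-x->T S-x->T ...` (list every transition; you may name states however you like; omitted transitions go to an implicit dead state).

Run two small machines in parallel and take their product. The first has 6 states tracking the input length, saturating at 5; the second has 4 states tracking the count of `a`s modulo 4. A product state is a pair (one from each), accepting exactly when both do.
          a    b    c  
>  S0     S1   S2   S2 
   S1     S3   S4   S4 
   S2     S4   S5   S5 
   S3     S6   S7   S7 
   S4     S7   S8   S8 
   S5     S8   S9   S9 
   S6    S10  S11  S11 
   S7    S11  S12  S12 
   S8    S12  S13  S13 
   S9    S13  S10  S10 
   S10   S14  S15  S15 
   S11   S15  S16  S16 
   S12   S16  S17  S17 
 * S13   S17  S14  S14 
   S14   S17  S14  S14 
   S15   S14  S15  S15 
   S16   S15  S16  S16 
   S17   S16  S17  S17 
(> = start, * = accepting)

start=S0 accept=S13 S0-a->S1 S0-b->S2 S0-c->S2 S1-a->S3 S1-b->S4 S1-c->S4 S2-a->S4 S2-b->S5 S2-c->S5 S3-a->S6 S3-b->S7 S3-c->S7 S4-a->S7 S4-b->S8 S4-c->S8 S5-a->S8 S5-b->S9 S5-c->S9 S6-a->S10 S6-b->S11 S6-c->S11 S7-a->S11 S7-b->S12 S7-c->S12 S8-a->S12 S8-b->S13 S8-c->S13 S9-a->S13 S9-b->S10 S9-c->S10 S10-a->S14 S10-b->S15 S10-c->S15 S11-a->S15 S11-b->S16 S11-c->S16 S12-a->S16 S12-b->S17 S12-c->S17 S13-a->S17 S13-b->S14 S13-c->S14 S14-a->S17 S14-b->S14 S14-c->S14 S15-a->S14 S15-b->S15 S15-c->S15 S16-a->S15 S16-b->S16 S16-c->S16 S17-a->S16 S17-b->S17 S17-c->S17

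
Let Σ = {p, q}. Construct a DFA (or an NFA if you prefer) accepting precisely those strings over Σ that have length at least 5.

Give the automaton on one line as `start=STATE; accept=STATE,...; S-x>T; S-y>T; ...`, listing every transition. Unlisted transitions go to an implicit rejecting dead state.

start=s0; accept=s5,s6; s0-p>s1; s0-q>s1; s1-p>s2; s1-q>s2; s2-p>s3; s2-q>s3; s3-p>s4; s3-q>s4; s4-p>s5; s4-q>s5; s5-p>s6; s5-q>s6; s6-p>s6; s6-q>s6

We only need to distinguish lengths 0, 1, …, 5, and '>5'. Chain s0 → s1 → s2 → s3 → s4 → s5 → s6 on every symbol, with s6 looping. Accepting states: {s5, s6}.
7 states suffice.
        p   q  
>  s0   s1  s1 
   s1   s2  s2 
   s2   s3  s3 
   s3   s4  s4 
   s4   s5  s5 
 * s5   s6  s6 
 * s6   s6  s6 
(> = start, * = accepting)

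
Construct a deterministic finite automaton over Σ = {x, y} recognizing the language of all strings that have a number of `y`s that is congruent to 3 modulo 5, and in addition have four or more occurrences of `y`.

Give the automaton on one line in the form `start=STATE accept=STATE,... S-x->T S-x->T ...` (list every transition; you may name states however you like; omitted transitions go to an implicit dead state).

start=q0 accept=q8 q0-x->q0 q0-y->q1 q1-x->q1 q1-y->q2 q2-x->q2 q2-y->q3 q3-x->q3 q3-y->q4 q4-x->q4 q4-y->q5 q5-x->q5 q5-y->q6 q6-x->q6 q6-y->q7 q7-x->q7 q7-y->q8 q8-x->q8 q8-y->q4

Build one automaton per condition and run them in lockstep. One (5 states) tracks the count of `y`s modulo 5; the other (6 states) tracks the count of `y`s, saturating at 5. Each combined state is a pair, one component from each; accept when both components accept. After merging equivalent states the machine shrinks.
9 states suffice.
        x   y  
>  q0   q0  q1 
   q1   q1  q2 
   q2   q2  q3 
   q3   q3  q4 
   q4   q4  q5 
   q5   q5  q6 
   q6   q6  q7 
   q7   q7  q8 
 * q8   q8  q4 
(> = start, * = accepting)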